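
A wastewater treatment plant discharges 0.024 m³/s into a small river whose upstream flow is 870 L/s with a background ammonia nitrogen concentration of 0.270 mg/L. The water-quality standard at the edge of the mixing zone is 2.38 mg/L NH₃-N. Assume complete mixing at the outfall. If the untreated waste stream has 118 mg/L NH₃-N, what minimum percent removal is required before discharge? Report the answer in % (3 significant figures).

870 L/s = 0.87 m³/s.
Mass balance: 2.38·0.894 = 0.024·Cₑ + 0.87·0.27.
Cₑ = (2.128 − 0.2349) / 0.024 = 78.87 mg/L.
Required removal = 1 − 78.87/118 = 33.16 %.

33.2 %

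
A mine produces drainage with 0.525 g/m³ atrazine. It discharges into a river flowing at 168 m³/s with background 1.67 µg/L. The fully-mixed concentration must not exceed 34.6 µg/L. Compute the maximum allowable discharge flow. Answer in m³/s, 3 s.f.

11.3 m³/s

1.67 µg/L = 0.00167 mg/L.
34.6 µg/L = 0.0346 mg/L.
Mass balance at complete mixing: C_std·(Q_w + Q_r) = Q_w·C_e + Q_r·C_b.
Rearranging, Q_w = Q_r·(C_std − C_b)/(C_e − C_std) = 168·(0.0346 − 0.00167) / (0.525 − 0.0346) = 11.28 m³/s.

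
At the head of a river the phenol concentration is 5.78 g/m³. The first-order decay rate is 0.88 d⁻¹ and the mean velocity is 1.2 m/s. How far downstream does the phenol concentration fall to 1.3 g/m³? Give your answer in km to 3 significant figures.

From C = C₀·e^(−kt), t = ln(C₀/C)/k = ln(5.78/1.3)/0.88 = 1.492/0.88 = 1.695 d.
Distance = v·t = 1.2 m/s × 1.465e+05 s = 1.758e+05 m = 175.8 km.

176 km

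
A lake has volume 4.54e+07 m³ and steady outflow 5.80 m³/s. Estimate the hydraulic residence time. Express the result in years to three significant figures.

0.248 yr

Q = 5.80 m³/s × 3.156e+07 s/yr = 1.83e+08 m³/yr.
Hydraulic residence time τ = V/Q = 4.54e+07/1.83e+08 = 0.248 yr.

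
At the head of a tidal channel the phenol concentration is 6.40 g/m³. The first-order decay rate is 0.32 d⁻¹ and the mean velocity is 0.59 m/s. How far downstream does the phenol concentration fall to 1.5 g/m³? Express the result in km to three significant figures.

From C = C₀·e^(−kt), t = ln(C₀/C)/k = ln(6.40/1.5)/0.32 = 1.451/0.32 = 4.534 d.
Distance = v·t = 0.59 m/s × 3.917e+05 s = 2.311e+05 m = 231.1 km.

231 km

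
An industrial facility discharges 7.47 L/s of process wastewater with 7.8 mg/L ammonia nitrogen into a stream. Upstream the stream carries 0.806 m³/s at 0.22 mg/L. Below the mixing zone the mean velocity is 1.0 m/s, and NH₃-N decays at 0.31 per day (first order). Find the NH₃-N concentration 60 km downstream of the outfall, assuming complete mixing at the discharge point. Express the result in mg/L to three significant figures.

0.234 mg/L

7.47 L/s = 0.00747 m³/s.
After complete mixing, C₀ = (0.00747·7.8 + 0.806·0.22) / 0.8135 = 0.2896 mg/L.
Travel time t = 6e+04 m / 1.0 m/s = 6e+04 s = 0.6944 d.
C = 0.2896·exp(−0.31·0.6944) = 0.2896·0.8063 = 0.2335 mg/L.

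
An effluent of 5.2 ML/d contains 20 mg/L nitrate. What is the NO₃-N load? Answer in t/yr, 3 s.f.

5.2 ML/d = 0.06019 m³/s.
Mass flux = Q·C = 0.06019 m³/s × 20 g/m³ = 1.204 g/s.
= 1.204 g/s × 31.56 = 37.99 t/yr.

38.0 t/yr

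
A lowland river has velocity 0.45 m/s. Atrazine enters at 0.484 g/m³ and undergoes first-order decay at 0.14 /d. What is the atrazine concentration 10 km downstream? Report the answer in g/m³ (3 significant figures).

Travel time t = 10 km / 0.45 m/s = 1e+04/0.45 = 2.222e+04 s = 0.2572 d.
First-order decay: C = 0.484·exp(−0.14·0.2572) = 0.484·0.9646 = 0.4669 g/m³.

0.467 g/m³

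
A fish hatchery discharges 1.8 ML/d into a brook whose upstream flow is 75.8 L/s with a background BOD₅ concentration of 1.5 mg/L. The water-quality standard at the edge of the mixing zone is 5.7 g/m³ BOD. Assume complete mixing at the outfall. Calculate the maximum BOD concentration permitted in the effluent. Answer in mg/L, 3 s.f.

1.8 ML/d = 0.02083 m³/s.
75.8 L/s = 0.0758 m³/s.
Mass balance: 5.7·0.09663 = 0.02083·Cₑ + 0.0758·1.5.
Cₑ = (0.5508 − 0.1137) / 0.02083 = 20.98 mg/L.

21.0 mg/L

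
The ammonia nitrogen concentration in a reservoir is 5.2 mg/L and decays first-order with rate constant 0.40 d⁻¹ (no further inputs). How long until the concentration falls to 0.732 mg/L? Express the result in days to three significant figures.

t = ln(C₀/C)/k = ln(5.2/0.732)/0.40 = 1.961/0.40 = 4.902 d.

4.90 d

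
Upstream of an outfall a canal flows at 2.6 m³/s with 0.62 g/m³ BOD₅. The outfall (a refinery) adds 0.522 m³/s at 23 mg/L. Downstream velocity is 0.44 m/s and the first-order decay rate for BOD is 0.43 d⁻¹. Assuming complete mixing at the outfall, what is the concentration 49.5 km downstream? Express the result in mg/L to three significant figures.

After complete mixing, C₀ = (0.522·23 + 2.6·0.62) / 3.122 = 4.362 mg/L.
Travel time t = 4.95e+04 m / 0.44 m/s = 1.125e+05 s = 1.302 d.
C = 4.362·exp(−0.43·1.302) = 4.362·0.5713 = 2.492 mg/L.

2.49 mg/L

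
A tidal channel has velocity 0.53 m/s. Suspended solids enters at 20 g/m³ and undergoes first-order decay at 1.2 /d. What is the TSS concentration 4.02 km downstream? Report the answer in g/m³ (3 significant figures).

18.0 g/m³

Travel time t = 4.02 km / 0.53 m/s = 4020/0.53 = 7585 s = 0.08779 d.
First-order decay: C = 20·exp(−1.2·0.08779) = 20·0.9 = 18 g/m³.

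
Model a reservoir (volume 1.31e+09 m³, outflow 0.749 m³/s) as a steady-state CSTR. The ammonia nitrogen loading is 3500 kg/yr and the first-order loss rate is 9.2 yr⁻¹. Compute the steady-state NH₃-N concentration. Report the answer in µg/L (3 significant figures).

0.290 µg/L

Outflow Q = 0.749 m³/s × 3.156e+07 s/yr = 2.364e+07 m³/yr.
Steady-state CSTR mass balance: W = Q·C + k·V·C, so C = W/(Q + kV).
Q + kV = 2.364e+07 + 9.2·1.31e+09 = 1.208e+10 m³/yr.
C = 3500/1.208e+10 = 2.898e-07 kg/m³ = 0.0002898 mg/L = 0.2898 µg/L.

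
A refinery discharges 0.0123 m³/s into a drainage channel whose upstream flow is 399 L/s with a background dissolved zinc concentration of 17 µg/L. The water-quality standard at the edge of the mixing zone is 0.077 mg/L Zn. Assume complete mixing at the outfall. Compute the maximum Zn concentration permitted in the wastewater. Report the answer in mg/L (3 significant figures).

399 L/s = 0.399 m³/s.
17 µg/L = 0.017 mg/L.
Mass balance: 0.077·0.4113 = 0.0123·Cₑ + 0.399·0.017.
Cₑ = (0.03167 − 0.006783) / 0.0123 = 2.023 mg/L.

2.02 mg/L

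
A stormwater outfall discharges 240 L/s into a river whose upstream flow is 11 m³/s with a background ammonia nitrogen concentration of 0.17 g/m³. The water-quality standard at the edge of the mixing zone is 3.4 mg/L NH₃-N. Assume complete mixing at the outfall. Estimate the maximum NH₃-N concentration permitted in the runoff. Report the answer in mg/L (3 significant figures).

151 mg/L

240 L/s = 0.24 m³/s.
Mass balance: 3.4·11.24 = 0.24·Cₑ + 11·0.17.
Cₑ = (38.22 − 1.87) / 0.24 = 151.4 mg/L.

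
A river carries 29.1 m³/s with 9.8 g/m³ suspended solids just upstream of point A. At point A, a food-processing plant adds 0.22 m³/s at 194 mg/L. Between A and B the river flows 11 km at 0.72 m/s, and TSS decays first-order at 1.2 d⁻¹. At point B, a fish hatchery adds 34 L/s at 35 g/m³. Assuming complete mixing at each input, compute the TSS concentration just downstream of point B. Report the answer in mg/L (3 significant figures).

After input A: C = (29.1·9.8 + 0.22·194) / 29.32 = 11.18 mg/L.
Over the 11 km reach to input B (t = 1.528e+04 s = 0.1768 d), decay gives C = 11.18·exp(−1.2·0.1768) = 9.044 mg/L.
34 L/s = 0.034 m³/s.
After input B: C = (29.32·9.044 + 0.034·35) / 29.35 = 9.074 mg/L.

9.07 mg/L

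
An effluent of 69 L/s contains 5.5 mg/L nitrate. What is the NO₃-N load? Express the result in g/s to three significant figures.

0.380 g/s

69 L/s = 0.069 m³/s.
Mass flux = Q·C = 0.069 m³/s × 5.5 g/m³ = 0.3795 g/s.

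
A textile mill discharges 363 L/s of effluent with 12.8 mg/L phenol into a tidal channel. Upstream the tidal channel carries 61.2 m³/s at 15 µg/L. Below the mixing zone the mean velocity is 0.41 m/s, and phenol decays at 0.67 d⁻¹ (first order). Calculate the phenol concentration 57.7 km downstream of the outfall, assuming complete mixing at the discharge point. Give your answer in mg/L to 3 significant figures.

363 L/s = 0.363 m³/s.
15 µg/L = 0.015 mg/L.
After complete mixing, C₀ = (0.363·12.8 + 61.2·0.015) / 61.56 = 0.09039 mg/L.
Travel time t = 5.77e+04 m / 0.41 m/s = 1.407e+05 s = 1.629 d.
C = 0.09039·exp(−0.67·1.629) = 0.09039·0.3358 = 0.03035 mg/L.

0.0303 mg/L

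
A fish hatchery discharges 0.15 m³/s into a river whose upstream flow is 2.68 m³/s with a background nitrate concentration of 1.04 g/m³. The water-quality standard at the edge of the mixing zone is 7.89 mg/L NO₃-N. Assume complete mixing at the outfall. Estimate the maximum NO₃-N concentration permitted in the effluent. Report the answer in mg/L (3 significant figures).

130 mg/L

Mass balance: 7.89·2.83 = 0.15·Cₑ + 2.68·1.04.
Cₑ = (22.33 − 2.787) / 0.15 = 130.3 mg/L.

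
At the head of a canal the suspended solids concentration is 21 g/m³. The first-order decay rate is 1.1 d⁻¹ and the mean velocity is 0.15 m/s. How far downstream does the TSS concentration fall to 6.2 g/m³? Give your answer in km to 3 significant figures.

14.4 km

From C = C₀·e^(−kt), t = ln(C₀/C)/k = ln(21/6.2)/1.1 = 1.22/1.1 = 1.109 d.
Distance = v·t = 0.15 m/s × 9.582e+04 s = 1.437e+04 m = 14.37 km.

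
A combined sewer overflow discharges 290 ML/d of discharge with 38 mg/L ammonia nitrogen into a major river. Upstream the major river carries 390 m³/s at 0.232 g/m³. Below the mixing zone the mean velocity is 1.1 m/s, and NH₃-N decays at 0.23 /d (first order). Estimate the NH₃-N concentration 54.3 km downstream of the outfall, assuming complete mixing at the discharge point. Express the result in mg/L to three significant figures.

290 ML/d = 3.356 m³/s.
After complete mixing, C₀ = (3.356·38 + 390·0.232) / 393.4 = 0.5543 mg/L.
Travel time t = 5.43e+04 m / 1.1 m/s = 4.936e+04 s = 0.5713 d.
C = 0.5543·exp(−0.23·0.5713) = 0.5543·0.8769 = 0.486 mg/L.

0.486 mg/L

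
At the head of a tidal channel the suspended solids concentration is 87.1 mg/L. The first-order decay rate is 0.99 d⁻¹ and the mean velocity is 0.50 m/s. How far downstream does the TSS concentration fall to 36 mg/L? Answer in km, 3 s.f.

From C = C₀·e^(−kt), t = ln(C₀/C)/k = ln(87.1/36)/0.99 = 0.8835/0.99 = 0.8925 d.
Distance = v·t = 0.50 m/s × 7.711e+04 s = 3.855e+04 m = 38.55 km.

38.6 km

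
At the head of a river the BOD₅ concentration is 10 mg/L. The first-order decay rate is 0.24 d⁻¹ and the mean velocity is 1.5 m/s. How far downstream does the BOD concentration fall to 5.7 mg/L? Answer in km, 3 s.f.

From C = C₀·e^(−kt), t = ln(C₀/C)/k = ln(10/5.7)/0.24 = 0.5621/0.24 = 2.342 d.
Distance = v·t = 1.5 m/s × 2.024e+05 s = 3.035e+05 m = 303.5 km.

304 km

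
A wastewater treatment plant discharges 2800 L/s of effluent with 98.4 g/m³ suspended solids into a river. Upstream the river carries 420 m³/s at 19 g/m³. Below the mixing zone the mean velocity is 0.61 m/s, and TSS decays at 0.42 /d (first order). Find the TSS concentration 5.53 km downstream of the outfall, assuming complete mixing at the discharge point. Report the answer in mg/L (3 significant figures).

2800 L/s = 2.8 m³/s.
After complete mixing, C₀ = (2.8·98.4 + 420·19) / 422.8 = 19.53 mg/L.
Travel time t = 5530 m / 0.61 m/s = 9066 s = 0.1049 d.
C = 19.53·exp(−0.42·0.1049) = 19.53·0.9569 = 18.68 mg/L.

18.7 mg/L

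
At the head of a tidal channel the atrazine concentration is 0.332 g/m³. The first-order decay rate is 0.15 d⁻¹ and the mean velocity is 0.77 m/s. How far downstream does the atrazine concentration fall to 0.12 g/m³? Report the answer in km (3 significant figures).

451 km

From C = C₀·e^(−kt), t = ln(C₀/C)/k = ln(0.332/0.12)/0.15 = 1.018/0.15 = 6.784 d.
Distance = v·t = 0.77 m/s × 5.862e+05 s = 4.513e+05 m = 451.3 km.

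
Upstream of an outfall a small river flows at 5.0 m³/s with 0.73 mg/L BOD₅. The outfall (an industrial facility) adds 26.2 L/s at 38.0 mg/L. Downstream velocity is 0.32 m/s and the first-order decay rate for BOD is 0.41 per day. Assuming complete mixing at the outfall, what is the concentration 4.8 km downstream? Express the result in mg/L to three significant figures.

26.2 L/s = 0.0262 m³/s.
After complete mixing, C₀ = (0.0262·38 + 5·0.73) / 5.026 = 0.9243 mg/L.
Travel time t = 4800 m / 0.32 m/s = 1.5e+04 s = 0.1736 d.
C = 0.9243·exp(−0.41·0.1736) = 0.9243·0.9313 = 0.8608 mg/L.

0.861 mg/L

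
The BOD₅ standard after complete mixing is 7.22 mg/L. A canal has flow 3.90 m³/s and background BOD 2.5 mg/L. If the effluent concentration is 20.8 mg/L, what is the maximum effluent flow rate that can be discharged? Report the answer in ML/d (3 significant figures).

117 ML/d

Mass balance at complete mixing: C_std·(Q_w + Q_r) = Q_w·C_e + Q_r·C_b.
Rearranging, Q_w = Q_r·(C_std − C_b)/(C_e − C_std) = 3.90·(7.22 − 2.5) / (20.8 − 7.22) = 1.356 m³/s.
= 117.1 ML/d.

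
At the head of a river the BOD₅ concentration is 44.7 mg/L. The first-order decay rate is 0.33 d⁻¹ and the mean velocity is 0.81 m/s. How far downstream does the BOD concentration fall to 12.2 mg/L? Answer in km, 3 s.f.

275 km

From C = C₀·e^(−kt), t = ln(C₀/C)/k = ln(44.7/12.2)/0.33 = 1.299/0.33 = 3.935 d.
Distance = v·t = 0.81 m/s × 3.4e+05 s = 2.754e+05 m = 275.4 km.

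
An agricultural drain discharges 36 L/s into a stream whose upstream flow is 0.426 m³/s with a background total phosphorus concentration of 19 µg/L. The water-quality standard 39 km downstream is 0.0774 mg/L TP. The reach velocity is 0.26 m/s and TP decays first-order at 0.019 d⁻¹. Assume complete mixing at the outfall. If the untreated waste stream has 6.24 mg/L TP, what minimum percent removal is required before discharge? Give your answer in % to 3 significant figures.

87.2 %

36 L/s = 0.036 m³/s.
19 µg/L = 0.019 mg/L.
Travel time to the compliance point: t = 3.9e+04/0.26 = 1.5e+05 s = 1.736 d; decay factor exp(−0.019·1.736) = 0.9676.
So the concentration just after mixing may be at most 0.0774/0.9676 = 0.08 mg/L.
Mass balance: 0.08·0.462 = 0.036·Cₑ + 0.426·0.019.
Cₑ = (0.03696 − 0.008094) / 0.036 = 0.8018 mg/L.
Required removal = 1 − 0.8018/6.24 = 87.15 %.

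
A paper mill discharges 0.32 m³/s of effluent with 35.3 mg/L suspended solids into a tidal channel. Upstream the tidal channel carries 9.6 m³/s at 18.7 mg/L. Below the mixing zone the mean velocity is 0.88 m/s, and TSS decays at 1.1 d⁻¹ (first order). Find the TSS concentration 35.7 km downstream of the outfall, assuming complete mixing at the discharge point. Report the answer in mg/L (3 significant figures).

11.5 mg/L

After complete mixing, C₀ = (0.32·35.3 + 9.6·18.7) / 9.92 = 19.24 mg/L.
Travel time t = 3.57e+04 m / 0.88 m/s = 4.057e+04 s = 0.4695 d.
C = 19.24·exp(−1.1·0.4695) = 19.24·0.5966 = 11.48 mg/L.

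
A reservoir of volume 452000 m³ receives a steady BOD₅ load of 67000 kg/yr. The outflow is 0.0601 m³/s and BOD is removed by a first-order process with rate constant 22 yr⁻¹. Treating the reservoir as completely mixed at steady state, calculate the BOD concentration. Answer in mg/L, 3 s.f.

Outflow Q = 0.0601 m³/s × 3.156e+07 s/yr = 1.897e+06 m³/yr.
Steady-state CSTR mass balance: W = Q·C + k·V·C, so C = W/(Q + kV).
Q + kV = 1.897e+06 + 22·452000 = 1.184e+07 m³/yr.
C = 67000/1.184e+07 = 0.005658 kg/m³ = 5.658 mg/L.

5.66 mg/L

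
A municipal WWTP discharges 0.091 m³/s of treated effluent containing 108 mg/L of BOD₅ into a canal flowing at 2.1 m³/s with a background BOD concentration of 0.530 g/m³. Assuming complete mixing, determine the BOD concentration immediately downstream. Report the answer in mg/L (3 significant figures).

4.99 mg/L

Flow-weighted mixing gives C = (0.091·108 + 2.1·0.53) / (0.091 + 2.1) = 10.94/2.191 = 4.994 mg/L.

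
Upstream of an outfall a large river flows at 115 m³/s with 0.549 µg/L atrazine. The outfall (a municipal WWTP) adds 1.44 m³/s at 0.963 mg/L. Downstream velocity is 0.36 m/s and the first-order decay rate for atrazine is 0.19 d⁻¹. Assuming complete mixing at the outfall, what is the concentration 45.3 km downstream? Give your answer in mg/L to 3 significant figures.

0.00944 mg/L

0.549 µg/L = 0.000549 mg/L.
After complete mixing, C₀ = (1.44·0.963 + 115·0.000549) / 116.4 = 0.01245 mg/L.
Travel time t = 4.53e+04 m / 0.36 m/s = 1.258e+05 s = 1.456 d.
C = 0.01245·exp(−0.19·1.456) = 0.01245·0.7583 = 0.009442 mg/L.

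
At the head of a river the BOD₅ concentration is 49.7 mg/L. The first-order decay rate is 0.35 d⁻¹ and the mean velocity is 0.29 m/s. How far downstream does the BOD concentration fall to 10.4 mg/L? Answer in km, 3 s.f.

112 km

From C = C₀·e^(−kt), t = ln(C₀/C)/k = ln(49.7/10.4)/0.35 = 1.564/0.35 = 4.469 d.
Distance = v·t = 0.29 m/s × 3.861e+05 s = 1.12e+05 m = 112 km.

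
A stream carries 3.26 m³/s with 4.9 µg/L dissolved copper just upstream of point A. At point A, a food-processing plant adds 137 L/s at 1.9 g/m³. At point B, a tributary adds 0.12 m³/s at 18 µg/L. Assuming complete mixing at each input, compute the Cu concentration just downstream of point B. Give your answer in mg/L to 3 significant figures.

0.0792 mg/L

4.9 µg/L = 0.0049 mg/L.
137 L/s = 0.137 m³/s.
After input A: C = (3.26·0.0049 + 0.137·1.9) / 3.397 = 0.08133 mg/L.
18 µg/L = 0.018 mg/L.
After input B: C = (3.397·0.08133 + 0.12·0.018) / 3.517 = 0.07917 mg/L.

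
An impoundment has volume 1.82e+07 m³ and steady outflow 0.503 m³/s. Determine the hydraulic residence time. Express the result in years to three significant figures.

Q = 0.503 m³/s × 3.156e+07 s/yr = 1.587e+07 m³/yr.
Hydraulic residence time τ = V/Q = 1.82e+07/1.587e+07 = 1.147 yr.

1.15 yr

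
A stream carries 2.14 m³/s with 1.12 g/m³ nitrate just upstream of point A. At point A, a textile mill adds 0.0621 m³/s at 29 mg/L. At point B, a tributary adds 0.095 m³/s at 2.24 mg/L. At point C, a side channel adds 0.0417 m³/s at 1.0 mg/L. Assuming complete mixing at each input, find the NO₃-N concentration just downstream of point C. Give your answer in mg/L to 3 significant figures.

1.90 mg/L

After input A: C = (2.14·1.12 + 0.0621·29) / 2.202 = 1.906 mg/L.
After input B: C = (2.202·1.906 + 0.095·2.24) / 2.297 = 1.92 mg/L.
After input C: C = (2.297·1.92 + 0.0417·1) / 2.339 = 1.904 mg/L.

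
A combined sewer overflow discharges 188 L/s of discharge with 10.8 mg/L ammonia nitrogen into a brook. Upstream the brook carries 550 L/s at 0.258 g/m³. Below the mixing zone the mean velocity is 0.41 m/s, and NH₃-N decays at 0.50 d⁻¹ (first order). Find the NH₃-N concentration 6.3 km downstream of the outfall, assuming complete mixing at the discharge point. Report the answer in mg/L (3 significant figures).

2.69 mg/L

188 L/s = 0.188 m³/s.
550 L/s = 0.55 m³/s.
After complete mixing, C₀ = (0.188·10.8 + 0.55·0.258) / 0.738 = 2.943 mg/L.
Travel time t = 6300 m / 0.41 m/s = 1.537e+04 s = 0.1778 d.
C = 2.943·exp(−0.50·0.1778) = 2.943·0.9149 = 2.693 mg/L.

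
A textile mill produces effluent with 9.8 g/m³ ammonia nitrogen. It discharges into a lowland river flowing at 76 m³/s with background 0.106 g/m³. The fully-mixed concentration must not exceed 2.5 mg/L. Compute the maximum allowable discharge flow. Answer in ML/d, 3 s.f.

Mass balance at complete mixing: C_std·(Q_w + Q_r) = Q_w·C_e + Q_r·C_b.
Rearranging, Q_w = Q_r·(C_std − C_b)/(C_e − C_std) = 76·(2.5 − 0.106) / (9.8 − 2.5) = 24.92 m³/s.
= 2153 ML/d.

2150 ML/d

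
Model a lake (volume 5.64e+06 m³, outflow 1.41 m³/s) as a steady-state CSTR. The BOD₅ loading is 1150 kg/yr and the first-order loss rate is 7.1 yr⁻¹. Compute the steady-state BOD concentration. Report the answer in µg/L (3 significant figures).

13.6 µg/L

Outflow Q = 1.41 m³/s × 3.156e+07 s/yr = 4.45e+07 m³/yr.
Steady-state CSTR mass balance: W = Q·C + k·V·C, so C = W/(Q + kV).
Q + kV = 4.45e+07 + 7.1·5.64e+06 = 8.454e+07 m³/yr.
C = 1150/8.454e+07 = 1.36e-05 kg/m³ = 0.0136 mg/L = 13.6 µg/L.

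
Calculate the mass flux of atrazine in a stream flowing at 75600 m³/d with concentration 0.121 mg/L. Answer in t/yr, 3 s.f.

75600 m³/d = 0.875 m³/s.
Mass flux = Q·C = 0.875 m³/s × 0.121 g/m³ = 0.1059 g/s.
= 0.1059 g/s × 31.56 = 3.341 t/yr.

3.34 t/yr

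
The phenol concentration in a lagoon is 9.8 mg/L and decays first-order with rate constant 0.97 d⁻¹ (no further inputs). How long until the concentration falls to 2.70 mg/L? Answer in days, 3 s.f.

t = ln(C₀/C)/k = ln(9.8/2.70)/0.97 = 1.289/0.97 = 1.329 d.

1.33 d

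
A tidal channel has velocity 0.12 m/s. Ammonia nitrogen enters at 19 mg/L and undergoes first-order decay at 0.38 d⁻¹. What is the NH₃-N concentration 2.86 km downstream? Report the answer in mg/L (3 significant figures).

Travel time t = 2.86 km / 0.12 m/s = 2860/0.12 = 2.383e+04 s = 0.2758 d.
First-order decay: C = 19·exp(−0.38·0.2758) = 19·0.9005 = 17.11 mg/L.

17.1 mg/L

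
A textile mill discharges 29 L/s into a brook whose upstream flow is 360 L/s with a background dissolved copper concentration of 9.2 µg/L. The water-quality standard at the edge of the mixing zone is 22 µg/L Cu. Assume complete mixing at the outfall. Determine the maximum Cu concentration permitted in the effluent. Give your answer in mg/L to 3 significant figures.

29 L/s = 0.029 m³/s.
360 L/s = 0.36 m³/s.
9.2 µg/L = 0.0092 mg/L.
22 µg/L = 0.022 mg/L.
Mass balance: 0.022·0.389 = 0.029·Cₑ + 0.36·0.0092.
Cₑ = (0.008558 − 0.003312) / 0.029 = 0.1809 mg/L.

0.181 mg/L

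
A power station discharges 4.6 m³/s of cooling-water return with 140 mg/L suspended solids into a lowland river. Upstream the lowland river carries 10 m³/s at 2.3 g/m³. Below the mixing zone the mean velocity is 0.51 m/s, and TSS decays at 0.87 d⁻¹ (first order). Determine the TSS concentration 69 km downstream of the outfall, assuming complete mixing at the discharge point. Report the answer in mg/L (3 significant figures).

11.7 mg/L

After complete mixing, C₀ = (4.6·140 + 10·2.3) / 14.6 = 45.68 mg/L.
Travel time t = 6.9e+04 m / 0.51 m/s = 1.353e+05 s = 1.566 d.
C = 45.68·exp(−0.87·1.566) = 45.68·0.2561 = 11.7 mg/L.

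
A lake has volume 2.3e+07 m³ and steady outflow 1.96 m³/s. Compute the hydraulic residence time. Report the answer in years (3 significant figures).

Q = 1.96 m³/s × 3.156e+07 s/yr = 6.185e+07 m³/yr.
Hydraulic residence time τ = V/Q = 2.3e+07/6.185e+07 = 0.3719 yr.

0.372 yr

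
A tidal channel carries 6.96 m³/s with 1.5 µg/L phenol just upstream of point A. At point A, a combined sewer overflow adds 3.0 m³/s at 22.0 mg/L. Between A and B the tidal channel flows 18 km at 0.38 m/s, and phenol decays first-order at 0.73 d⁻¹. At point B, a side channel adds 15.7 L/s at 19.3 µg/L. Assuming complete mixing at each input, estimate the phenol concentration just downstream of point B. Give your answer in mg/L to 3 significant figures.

1.5 µg/L = 0.0015 mg/L.
After input A: C = (6.96·0.0015 + 3·22) / 9.96 = 6.628 mg/L.
Over the 18 km reach to input B (t = 4.737e+04 s = 0.5482 d), decay gives C = 6.628·exp(−0.73·0.5482) = 4.442 mg/L.
15.7 L/s = 0.0157 m³/s.
19.3 µg/L = 0.0193 mg/L.
After input B: C = (9.96·4.442 + 0.0157·0.0193) / 9.976 = 4.435 mg/L.

4.43 mg/L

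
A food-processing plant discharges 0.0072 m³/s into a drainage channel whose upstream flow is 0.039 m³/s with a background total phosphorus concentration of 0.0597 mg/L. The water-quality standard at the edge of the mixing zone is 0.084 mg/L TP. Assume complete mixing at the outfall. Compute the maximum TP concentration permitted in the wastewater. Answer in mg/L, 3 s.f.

Mass balance: 0.084·0.0462 = 0.0072·Cₑ + 0.039·0.0597.
Cₑ = (0.003881 − 0.002328) / 0.0072 = 0.2156 mg/L.

0.216 mg/L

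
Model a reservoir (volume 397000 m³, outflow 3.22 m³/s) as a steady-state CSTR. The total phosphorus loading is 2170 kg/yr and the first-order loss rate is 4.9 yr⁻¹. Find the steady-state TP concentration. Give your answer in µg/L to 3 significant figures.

Outflow Q = 3.22 m³/s × 3.156e+07 s/yr = 1.016e+08 m³/yr.
Steady-state CSTR mass balance: W = Q·C + k·V·C, so C = W/(Q + kV).
Q + kV = 1.016e+08 + 4.9·397000 = 1.036e+08 m³/yr.
C = 2170/1.036e+08 = 2.095e-05 kg/m³ = 0.02095 mg/L = 20.95 µg/L.

21.0 µg/L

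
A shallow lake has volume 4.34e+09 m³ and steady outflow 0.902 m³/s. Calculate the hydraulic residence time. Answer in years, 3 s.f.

152 yr

Q = 0.902 m³/s × 3.156e+07 s/yr = 2.846e+07 m³/yr.
Hydraulic residence time τ = V/Q = 4.34e+09/2.846e+07 = 152.5 yr.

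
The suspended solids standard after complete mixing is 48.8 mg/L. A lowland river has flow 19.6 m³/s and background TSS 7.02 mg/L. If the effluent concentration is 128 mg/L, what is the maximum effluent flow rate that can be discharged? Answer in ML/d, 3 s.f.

Mass balance at complete mixing: C_std·(Q_w + Q_r) = Q_w·C_e + Q_r·C_b.
Rearranging, Q_w = Q_r·(C_std − C_b)/(C_e − C_std) = 19.6·(48.8 − 7.02) / (128 − 48.8) = 10.34 m³/s.
= 893.3 ML/d.

893 ML/d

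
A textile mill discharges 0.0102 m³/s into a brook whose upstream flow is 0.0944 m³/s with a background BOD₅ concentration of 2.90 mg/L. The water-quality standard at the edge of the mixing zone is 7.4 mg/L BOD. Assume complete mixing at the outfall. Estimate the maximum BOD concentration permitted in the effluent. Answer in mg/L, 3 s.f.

49.0 mg/L

Mass balance: 7.4·0.1046 = 0.0102·Cₑ + 0.0944·2.9.
Cₑ = (0.774 − 0.2738) / 0.0102 = 49.05 mg/L.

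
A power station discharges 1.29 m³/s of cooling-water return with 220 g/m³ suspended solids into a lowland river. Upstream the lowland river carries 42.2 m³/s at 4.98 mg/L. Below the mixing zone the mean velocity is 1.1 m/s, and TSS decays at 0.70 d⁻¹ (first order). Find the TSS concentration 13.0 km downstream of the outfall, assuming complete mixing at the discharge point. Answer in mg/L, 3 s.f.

After complete mixing, C₀ = (1.29·220 + 42.2·4.98) / 43.49 = 11.36 mg/L.
Travel time t = 1.3e+04 m / 1.1 m/s = 1.182e+04 s = 0.1368 d.
C = 11.36·exp(−0.70·0.1368) = 11.36·0.9087 = 10.32 mg/L.

10.3 mg/L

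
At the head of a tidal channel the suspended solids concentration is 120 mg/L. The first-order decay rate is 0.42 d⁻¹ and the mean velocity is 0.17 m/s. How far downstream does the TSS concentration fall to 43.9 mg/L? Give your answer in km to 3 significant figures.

35.2 km

From C = C₀·e^(−kt), t = ln(C₀/C)/k = ln(120/43.9)/0.42 = 1.006/0.42 = 2.394 d.
Distance = v·t = 0.17 m/s × 2.069e+05 s = 3.517e+04 m = 35.17 km.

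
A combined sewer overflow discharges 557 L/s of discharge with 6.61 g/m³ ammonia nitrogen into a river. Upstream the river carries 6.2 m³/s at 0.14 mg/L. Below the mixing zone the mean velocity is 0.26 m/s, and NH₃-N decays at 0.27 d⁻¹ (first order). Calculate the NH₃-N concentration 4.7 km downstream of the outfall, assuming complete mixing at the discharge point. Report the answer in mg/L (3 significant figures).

0.636 mg/L

557 L/s = 0.557 m³/s.
After complete mixing, C₀ = (0.557·6.61 + 6.2·0.14) / 6.757 = 0.6733 mg/L.
Travel time t = 4700 m / 0.26 m/s = 1.808e+04 s = 0.2092 d.
C = 0.6733·exp(−0.27·0.2092) = 0.6733·0.9451 = 0.6364 mg/L.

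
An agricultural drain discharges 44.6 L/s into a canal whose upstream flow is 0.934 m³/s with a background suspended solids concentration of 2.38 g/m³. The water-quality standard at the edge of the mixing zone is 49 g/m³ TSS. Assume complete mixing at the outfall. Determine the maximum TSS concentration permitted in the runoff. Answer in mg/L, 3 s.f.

1030 mg/L

44.6 L/s = 0.0446 m³/s.
Mass balance: 49·0.9786 = 0.0446·Cₑ + 0.934·2.38.
Cₑ = (47.95 − 2.223) / 0.0446 = 1025 mg/L.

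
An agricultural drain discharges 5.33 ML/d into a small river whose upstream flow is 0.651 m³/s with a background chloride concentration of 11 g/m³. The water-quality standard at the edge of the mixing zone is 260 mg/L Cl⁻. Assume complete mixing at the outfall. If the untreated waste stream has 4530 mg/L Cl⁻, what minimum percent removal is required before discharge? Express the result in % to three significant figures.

36.3 %

5.33 ML/d = 0.06169 m³/s.
Mass balance: 260·0.7127 = 0.06169·Cₑ + 0.651·11.
Cₑ = (185.3 − 7.161) / 0.06169 = 2888 mg/L.
Required removal = 1 − 2888/4530 = 36.26 %.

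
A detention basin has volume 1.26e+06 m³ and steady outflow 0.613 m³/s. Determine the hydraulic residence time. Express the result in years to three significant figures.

Q = 0.613 m³/s × 3.156e+07 s/yr = 1.934e+07 m³/yr.
Hydraulic residence time τ = V/Q = 1.26e+06/1.934e+07 = 0.06513 yr.

0.0651 yr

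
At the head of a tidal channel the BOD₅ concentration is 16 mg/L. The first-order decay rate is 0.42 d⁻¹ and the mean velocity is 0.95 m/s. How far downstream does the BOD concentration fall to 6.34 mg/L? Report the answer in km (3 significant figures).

From C = C₀·e^(−kt), t = ln(C₀/C)/k = ln(16/6.34)/0.42 = 0.9257/0.42 = 2.204 d.
Distance = v·t = 0.95 m/s × 1.904e+05 s = 1.809e+05 m = 180.9 km.

181 km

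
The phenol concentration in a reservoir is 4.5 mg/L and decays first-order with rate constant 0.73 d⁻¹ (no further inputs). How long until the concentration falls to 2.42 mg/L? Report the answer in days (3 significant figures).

t = ln(C₀/C)/k = ln(4.5/2.42)/0.73 = 0.6203/0.73 = 0.8497 d.

0.850 d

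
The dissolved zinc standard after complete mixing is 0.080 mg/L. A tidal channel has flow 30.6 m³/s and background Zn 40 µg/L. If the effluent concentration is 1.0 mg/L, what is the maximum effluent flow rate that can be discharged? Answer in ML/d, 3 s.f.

40 µg/L = 0.04 mg/L.
Mass balance at complete mixing: C_std·(Q_w + Q_r) = Q_w·C_e + Q_r·C_b.
Rearranging, Q_w = Q_r·(C_std − C_b)/(C_e − C_std) = 30.6·(0.08 − 0.04) / (1 − 0.08) = 1.33 m³/s.
= 114.9 ML/d.

115 ML/d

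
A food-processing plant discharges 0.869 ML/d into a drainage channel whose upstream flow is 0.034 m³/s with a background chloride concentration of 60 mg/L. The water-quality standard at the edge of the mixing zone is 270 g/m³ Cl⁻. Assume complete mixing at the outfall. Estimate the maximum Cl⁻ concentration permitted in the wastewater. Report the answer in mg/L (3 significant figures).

0.869 ML/d = 0.01006 m³/s.
Mass balance: 270·0.04406 = 0.01006·Cₑ + 0.034·60.
Cₑ = (11.9 − 2.04) / 0.01006 = 979.9 mg/L.

980 mg/L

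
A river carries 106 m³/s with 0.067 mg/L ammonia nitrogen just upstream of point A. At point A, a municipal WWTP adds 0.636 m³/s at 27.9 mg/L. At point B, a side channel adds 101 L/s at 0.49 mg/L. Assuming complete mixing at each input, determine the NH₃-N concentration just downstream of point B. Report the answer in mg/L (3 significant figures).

0.233 mg/L

After input A: C = (106·0.067 + 0.636·27.9) / 106.6 = 0.233 mg/L.
101 L/s = 0.101 m³/s.
After input B: C = (106.6·0.233 + 0.101·0.49) / 106.7 = 0.2332 mg/L.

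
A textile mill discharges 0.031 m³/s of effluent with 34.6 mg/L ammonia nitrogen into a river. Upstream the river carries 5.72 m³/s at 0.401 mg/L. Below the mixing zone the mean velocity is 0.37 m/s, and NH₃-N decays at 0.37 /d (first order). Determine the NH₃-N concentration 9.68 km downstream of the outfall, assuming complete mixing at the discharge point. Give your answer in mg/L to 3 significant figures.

0.523 mg/L

After complete mixing, C₀ = (0.031·34.6 + 5.72·0.401) / 5.751 = 0.5853 mg/L.
Travel time t = 9680 m / 0.37 m/s = 2.616e+04 s = 0.3028 d.
C = 0.5853·exp(−0.37·0.3028) = 0.5853·0.894 = 0.5233 mg/L.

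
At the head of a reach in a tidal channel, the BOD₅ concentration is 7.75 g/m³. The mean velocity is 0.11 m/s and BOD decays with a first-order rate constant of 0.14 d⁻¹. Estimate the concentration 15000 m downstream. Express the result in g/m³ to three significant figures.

Travel time t = 15000 m / 0.11 m/s = 1.5e+04/0.11 = 1.364e+05 s = 1.578 d.
First-order decay: C = 7.75·exp(−0.14·1.578) = 7.75·0.8017 = 6.214 g/m³.

6.21 g/m³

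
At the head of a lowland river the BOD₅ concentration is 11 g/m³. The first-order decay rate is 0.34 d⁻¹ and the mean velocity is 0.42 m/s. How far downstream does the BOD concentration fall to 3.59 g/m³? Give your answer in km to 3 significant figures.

120 km

From C = C₀·e^(−kt), t = ln(C₀/C)/k = ln(11/3.59)/0.34 = 1.12/0.34 = 3.293 d.
Distance = v·t = 0.42 m/s × 2.845e+05 s = 1.195e+05 m = 119.5 km.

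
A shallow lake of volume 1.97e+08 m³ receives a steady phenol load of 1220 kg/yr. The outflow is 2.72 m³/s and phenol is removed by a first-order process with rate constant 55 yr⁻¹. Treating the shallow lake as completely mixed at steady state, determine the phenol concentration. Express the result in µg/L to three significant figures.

Outflow Q = 2.72 m³/s × 3.156e+07 s/yr = 8.584e+07 m³/yr.
Steady-state CSTR mass balance: W = Q·C + k·V·C, so C = W/(Q + kV).
Q + kV = 8.584e+07 + 55·1.97e+08 = 1.092e+10 m³/yr.
C = 1220/1.092e+10 = 1.117e-07 kg/m³ = 0.0001117 mg/L = 0.1117 µg/L.

0.112 µg/L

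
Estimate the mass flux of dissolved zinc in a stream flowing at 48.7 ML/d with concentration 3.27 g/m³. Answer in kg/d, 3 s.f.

159 kg/d

48.7 ML/d = 0.5637 m³/s.
Mass flux = Q·C = 0.5637 m³/s × 3.27 g/m³ = 1.843 g/s.
= 1.843 g/s × 86.4 = 159.2 kg/d.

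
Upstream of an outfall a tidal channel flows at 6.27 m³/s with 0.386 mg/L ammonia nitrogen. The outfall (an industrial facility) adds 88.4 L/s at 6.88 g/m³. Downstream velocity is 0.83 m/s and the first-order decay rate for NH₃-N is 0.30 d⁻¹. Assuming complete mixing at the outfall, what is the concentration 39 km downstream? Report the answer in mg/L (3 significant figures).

0.405 mg/L

88.4 L/s = 0.0884 m³/s.
After complete mixing, C₀ = (0.0884·6.88 + 6.27·0.386) / 6.358 = 0.4763 mg/L.
Travel time t = 3.9e+04 m / 0.83 m/s = 4.699e+04 s = 0.5438 d.
C = 0.4763·exp(−0.30·0.5438) = 0.4763·0.8495 = 0.4046 mg/L.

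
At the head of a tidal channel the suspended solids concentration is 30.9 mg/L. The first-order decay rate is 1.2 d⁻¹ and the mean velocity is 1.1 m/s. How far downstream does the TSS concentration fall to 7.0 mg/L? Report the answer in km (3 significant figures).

118 km

From C = C₀·e^(−kt), t = ln(C₀/C)/k = ln(30.9/7.0)/1.2 = 1.485/1.2 = 1.237 d.
Distance = v·t = 1.1 m/s × 1.069e+05 s = 1.176e+05 m = 117.6 km.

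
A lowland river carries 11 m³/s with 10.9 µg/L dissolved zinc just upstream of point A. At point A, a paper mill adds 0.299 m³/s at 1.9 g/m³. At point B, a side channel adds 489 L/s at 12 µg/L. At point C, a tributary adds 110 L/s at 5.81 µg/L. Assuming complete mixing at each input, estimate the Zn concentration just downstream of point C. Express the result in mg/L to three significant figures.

0.0584 mg/L

10.9 µg/L = 0.0109 mg/L.
After input A: C = (11·0.0109 + 0.299·1.9) / 11.3 = 0.06089 mg/L.
489 L/s = 0.489 m³/s.
12 µg/L = 0.012 mg/L.
After input B: C = (11.3·0.06089 + 0.489·0.012) / 11.79 = 0.05886 mg/L.
110 L/s = 0.11 m³/s.
5.81 µg/L = 0.00581 mg/L.
After input C: C = (11.79·0.05886 + 0.11·0.00581) / 11.9 = 0.05837 mg/L.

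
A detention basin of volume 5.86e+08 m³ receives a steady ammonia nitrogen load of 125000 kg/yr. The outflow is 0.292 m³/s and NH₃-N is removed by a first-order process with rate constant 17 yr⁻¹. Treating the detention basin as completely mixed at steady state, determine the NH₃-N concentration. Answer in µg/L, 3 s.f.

12.5 µg/L

Outflow Q = 0.292 m³/s × 3.156e+07 s/yr = 9.215e+06 m³/yr.
Steady-state CSTR mass balance: W = Q·C + k·V·C, so C = W/(Q + kV).
Q + kV = 9.215e+06 + 17·5.86e+08 = 9.971e+09 m³/yr.
C = 125000/9.971e+09 = 1.254e-05 kg/m³ = 0.01254 mg/L = 12.54 µg/L.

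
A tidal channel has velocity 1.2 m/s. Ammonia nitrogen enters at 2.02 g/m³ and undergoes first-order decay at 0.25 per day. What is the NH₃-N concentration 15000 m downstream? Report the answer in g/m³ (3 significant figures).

Travel time t = 15000 m / 1.2 m/s = 1.5e+04/1.2 = 1.25e+04 s = 0.1447 d.
First-order decay: C = 2.02·exp(−0.25·0.1447) = 2.02·0.9645 = 1.948 g/m³.

1.95 g/m³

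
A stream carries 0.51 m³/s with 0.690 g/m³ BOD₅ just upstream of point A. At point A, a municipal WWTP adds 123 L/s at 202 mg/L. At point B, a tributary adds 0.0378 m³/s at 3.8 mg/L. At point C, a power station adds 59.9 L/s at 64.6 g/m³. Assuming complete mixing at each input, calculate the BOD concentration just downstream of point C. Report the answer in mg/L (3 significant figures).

40.0 mg/L

123 L/s = 0.123 m³/s.
After input A: C = (0.51·0.69 + 0.123·202) / 0.633 = 39.81 mg/L.
After input B: C = (0.633·39.81 + 0.0378·3.8) / 0.6708 = 37.78 mg/L.
59.9 L/s = 0.0599 m³/s.
After input C: C = (0.6708·37.78 + 0.0599·64.6) / 0.7307 = 39.98 mg/L.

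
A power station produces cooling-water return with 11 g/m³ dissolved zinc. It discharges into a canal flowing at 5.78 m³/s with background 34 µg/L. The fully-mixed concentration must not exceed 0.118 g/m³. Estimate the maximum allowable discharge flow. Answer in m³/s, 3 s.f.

34 µg/L = 0.034 mg/L.
Mass balance at complete mixing: C_std·(Q_w + Q_r) = Q_w·C_e + Q_r·C_b.
Rearranging, Q_w = Q_r·(C_std − C_b)/(C_e − C_std) = 5.78·(0.118 − 0.034) / (11 − 0.118) = 0.04462 m³/s.

0.0446 m³/s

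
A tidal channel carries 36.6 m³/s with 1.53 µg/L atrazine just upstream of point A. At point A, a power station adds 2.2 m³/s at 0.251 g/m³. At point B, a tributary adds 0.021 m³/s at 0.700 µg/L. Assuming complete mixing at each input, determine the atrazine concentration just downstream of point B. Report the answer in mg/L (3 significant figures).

1.53 µg/L = 0.00153 mg/L.
After input A: C = (36.6·0.00153 + 2.2·0.251) / 38.8 = 0.01568 mg/L.
0.700 µg/L = 0.0007 mg/L.
After input B: C = (38.8·0.01568 + 0.021·0.0007) / 38.82 = 0.01567 mg/L.

0.0157 mg/L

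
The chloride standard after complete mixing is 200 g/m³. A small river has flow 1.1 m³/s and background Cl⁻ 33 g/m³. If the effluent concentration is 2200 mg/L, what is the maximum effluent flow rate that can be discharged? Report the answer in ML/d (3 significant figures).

7.94 ML/d

Mass balance at complete mixing: C_std·(Q_w + Q_r) = Q_w·C_e + Q_r·C_b.
Rearranging, Q_w = Q_r·(C_std − C_b)/(C_e − C_std) = 1.1·(200 − 33) / (2200 − 200) = 0.09185 m³/s.
= 7.936 ML/d.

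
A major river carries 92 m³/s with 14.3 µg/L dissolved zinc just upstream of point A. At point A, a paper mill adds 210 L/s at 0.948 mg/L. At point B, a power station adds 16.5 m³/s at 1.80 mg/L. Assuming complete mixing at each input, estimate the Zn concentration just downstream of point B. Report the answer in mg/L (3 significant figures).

14.3 µg/L = 0.0143 mg/L.
210 L/s = 0.21 m³/s.
After input A: C = (92·0.0143 + 0.21·0.948) / 92.21 = 0.01643 mg/L.
After input B: C = (92.21·0.01643 + 16.5·1.8) / 108.7 = 0.2871 mg/L.

0.287 mg/L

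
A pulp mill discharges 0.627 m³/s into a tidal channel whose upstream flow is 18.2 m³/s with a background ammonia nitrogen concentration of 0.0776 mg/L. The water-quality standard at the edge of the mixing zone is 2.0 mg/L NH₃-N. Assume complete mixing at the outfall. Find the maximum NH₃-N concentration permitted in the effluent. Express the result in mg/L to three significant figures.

Mass balance: 2·18.83 = 0.627·Cₑ + 18.2·0.0776.
Cₑ = (37.65 − 1.412) / 0.627 = 57.8 mg/L.

57.8 mg/L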